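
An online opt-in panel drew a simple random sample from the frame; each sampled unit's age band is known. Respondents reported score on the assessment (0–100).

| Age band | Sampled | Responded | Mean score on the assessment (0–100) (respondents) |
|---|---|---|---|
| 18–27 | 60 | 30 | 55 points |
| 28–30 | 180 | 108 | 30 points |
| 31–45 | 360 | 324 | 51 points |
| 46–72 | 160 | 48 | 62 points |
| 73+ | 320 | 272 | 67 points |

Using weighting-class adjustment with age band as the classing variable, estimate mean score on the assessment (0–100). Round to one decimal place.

54.1

Class response rates: 18–27 30/60 = 50%, 28–30 108/180 = 60%, 31–45 324/360 = 90%, 46–72 48/160 = 30%, 73+ 272/320 = 85%.
Each respondent's weight = sampled/responded in their class; summing within a class gives n_sampled, so:
  18–27: 60 × 55 = 3300
  28–30: 180 × 30 = 5400
  31–45: 360 × 51 = 18,360
  46–72: 160 × 62 = 9920
  73+: 320 × 67 = 21,440
Adjusted estimate = 58,420 / 1,080 = 54.0926 → 54.1.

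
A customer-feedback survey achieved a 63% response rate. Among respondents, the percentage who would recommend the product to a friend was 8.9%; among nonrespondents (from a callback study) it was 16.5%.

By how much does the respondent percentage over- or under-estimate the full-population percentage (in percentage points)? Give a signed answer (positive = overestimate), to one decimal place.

Nonresponse fraction = 1 − 0.63 = 0.37.
Bias = (nonresponse fraction) × (respondent percentage − nonrespondent percentage)
     = 0.37 × (8.9 − 16.5) = 0.37 × -7.6 = -2.812.

-2.8 percentage points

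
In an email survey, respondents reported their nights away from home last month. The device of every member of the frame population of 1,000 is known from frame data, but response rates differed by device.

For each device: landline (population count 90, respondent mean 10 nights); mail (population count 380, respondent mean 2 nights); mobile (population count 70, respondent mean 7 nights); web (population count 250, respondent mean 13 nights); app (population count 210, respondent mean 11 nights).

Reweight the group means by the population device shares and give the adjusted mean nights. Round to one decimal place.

Each cell contributes population-share × respondent value:
  landline: (90/1,000) × 10 = 0.9
  mail: (380/1,000) × 2 = 0.76
  mobile: (70/1,000) × 7 = 0.49
  web: (250/1,000) × 13 = 3.25
  app: (210/1,000) × 11 = 2.31
Post-stratified estimate = 7.71 → 7.7.

7.7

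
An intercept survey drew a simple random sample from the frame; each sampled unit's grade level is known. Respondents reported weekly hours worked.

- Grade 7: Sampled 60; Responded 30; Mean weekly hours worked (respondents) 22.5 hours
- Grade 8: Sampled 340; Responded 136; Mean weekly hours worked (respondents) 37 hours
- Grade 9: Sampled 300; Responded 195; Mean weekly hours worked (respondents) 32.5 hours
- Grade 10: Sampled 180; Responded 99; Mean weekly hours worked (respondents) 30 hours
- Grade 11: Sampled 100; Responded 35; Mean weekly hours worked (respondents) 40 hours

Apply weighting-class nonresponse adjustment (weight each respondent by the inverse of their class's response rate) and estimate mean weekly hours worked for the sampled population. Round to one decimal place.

33.8

Response rates by class: Grade 7 30/60 = 50%, Grade 8 136/340 = 40%, Grade 9 195/300 = 65%, Grade 10 99/180 = 55%, Grade 11 35/100 = 35%.
Weighting each respondent by the inverse class response rate inflates each class back to its sampled size, so the class weight is n_sampled:
  Grade 7: 60 × 22.5 = 1350
  Grade 8: 340 × 37 = 12,580
  Grade 9: 300 × 32.5 = 9750
  Grade 10: 180 × 30 = 5400
  Grade 11: 100 × 40 = 4000
Adjusted estimate = 33,080 / 980 = 33.7551 → 33.8.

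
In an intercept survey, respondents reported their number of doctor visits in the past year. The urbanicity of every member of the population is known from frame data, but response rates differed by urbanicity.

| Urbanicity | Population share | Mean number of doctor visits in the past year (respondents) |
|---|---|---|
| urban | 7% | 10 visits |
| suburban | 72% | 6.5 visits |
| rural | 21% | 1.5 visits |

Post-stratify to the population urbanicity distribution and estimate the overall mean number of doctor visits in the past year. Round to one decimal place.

5.7

Post-stratification weights by population share, not respondent share:
  urban: 0.07 × 10 = 0.7
  suburban: 0.72 × 6.5 = 4.68
  rural: 0.21 × 1.5 = 0.315
Post-stratified estimate = 5.695 → 5.7.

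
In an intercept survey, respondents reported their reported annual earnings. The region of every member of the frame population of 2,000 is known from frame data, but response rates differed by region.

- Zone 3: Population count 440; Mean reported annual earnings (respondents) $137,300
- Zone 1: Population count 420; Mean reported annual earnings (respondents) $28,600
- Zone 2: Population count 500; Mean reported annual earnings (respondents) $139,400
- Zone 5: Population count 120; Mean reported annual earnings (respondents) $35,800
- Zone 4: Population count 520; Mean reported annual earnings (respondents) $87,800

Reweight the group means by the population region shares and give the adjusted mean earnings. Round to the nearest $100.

$96,000

Post-stratification weights by population share, not respondent share:
  Zone 3: (440/2,000) × 137,300 = 30,206
  Zone 1: (420/2,000) × 28,600 = 6006
  Zone 2: (500/2,000) × 139,400 = 34,850
  Zone 5: (120/2,000) × 35,800 = 2148
  Zone 4: (520/2,000) × 87,800 = 22,828
Post-stratified estimate = 96,038 → $96,000.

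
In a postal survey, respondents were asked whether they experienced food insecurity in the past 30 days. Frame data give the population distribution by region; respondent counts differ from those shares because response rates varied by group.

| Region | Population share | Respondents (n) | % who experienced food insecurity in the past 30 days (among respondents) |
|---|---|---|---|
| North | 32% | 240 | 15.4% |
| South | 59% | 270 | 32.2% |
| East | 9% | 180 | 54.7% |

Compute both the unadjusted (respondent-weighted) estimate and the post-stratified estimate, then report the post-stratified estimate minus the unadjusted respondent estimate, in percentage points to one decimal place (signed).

Without adjustment, the pooled respondent share is:
  (240/690)×15.4 + (270/690)×32.2 + (180/690)×54.7 = 32.2261%
Post-stratified estimate weights by population shares:
  0.32×15.4 + 0.59×32.2 + 0.09×54.7 = 28.849%
Difference = 28.849 − 32.2261 = -3.3771 pp.

-3.4 percentage points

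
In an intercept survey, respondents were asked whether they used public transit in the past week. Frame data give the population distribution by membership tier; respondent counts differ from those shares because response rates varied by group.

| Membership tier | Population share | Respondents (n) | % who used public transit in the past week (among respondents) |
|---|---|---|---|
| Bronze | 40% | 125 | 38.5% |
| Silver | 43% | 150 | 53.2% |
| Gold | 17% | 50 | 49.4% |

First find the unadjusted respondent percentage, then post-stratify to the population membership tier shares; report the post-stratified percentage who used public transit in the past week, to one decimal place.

Without adjustment, the pooled respondent share is:
  (125/325)×38.5 + (150/325)×53.2 + (50/325)×49.4 = 46.9615%
Post-stratifying to population shares instead:
  0.4×38.5 + 0.43×53.2 + 0.17×49.4 = 46.674%

46.7%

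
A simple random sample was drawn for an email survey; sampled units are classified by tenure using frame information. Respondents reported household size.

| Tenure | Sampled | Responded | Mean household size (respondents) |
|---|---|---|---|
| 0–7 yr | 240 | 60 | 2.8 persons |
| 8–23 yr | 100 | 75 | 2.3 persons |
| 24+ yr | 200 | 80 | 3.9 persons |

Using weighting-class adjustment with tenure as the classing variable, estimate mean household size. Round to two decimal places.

3.11

Class response rates: 0–7 yr 60/240 = 25%, 8–23 yr 75/100 = 75%, 24+ yr 80/200 = 40%.
With weight = n_sampled/n_responded per class, the weighted class total is n_sampled:
  0–7 yr: 240 × 2.8 = 672
  8–23 yr: 100 × 2.3 = 230
  24+ yr: 200 × 3.9 = 780
Adjusted estimate = 1682 / 540 = 3.11482 → 3.11.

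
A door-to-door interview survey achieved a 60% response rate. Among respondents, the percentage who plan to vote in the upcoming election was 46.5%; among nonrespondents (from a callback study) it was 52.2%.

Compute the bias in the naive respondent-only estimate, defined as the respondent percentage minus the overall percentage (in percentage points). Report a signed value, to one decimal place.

-2.3 percentage points

Nonresponse fraction = 1 − 0.6 = 0.4.
Bias = (nonresponse fraction) × (respondent percentage − nonrespondent percentage)
     = 0.4 × (46.5 − 52.2) = 0.4 × -5.7 = -2.28.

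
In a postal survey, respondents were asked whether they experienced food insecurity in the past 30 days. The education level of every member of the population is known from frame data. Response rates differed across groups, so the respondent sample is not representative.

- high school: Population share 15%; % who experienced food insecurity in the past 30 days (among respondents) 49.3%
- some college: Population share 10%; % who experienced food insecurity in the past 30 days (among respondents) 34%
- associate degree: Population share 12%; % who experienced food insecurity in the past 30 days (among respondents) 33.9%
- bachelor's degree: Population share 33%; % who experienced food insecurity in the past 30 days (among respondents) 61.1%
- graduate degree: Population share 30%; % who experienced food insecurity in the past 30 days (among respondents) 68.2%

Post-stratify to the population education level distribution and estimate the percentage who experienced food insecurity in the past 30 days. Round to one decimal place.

55.5%

Each cell contributes population-share × respondent value:
  high school: 0.15 × 49.3 = 7.395
  some college: 0.1 × 34 = 3.4
  associate degree: 0.12 × 33.9 = 4.068
  bachelor's degree: 0.33 × 61.1 = 20.163
  graduate degree: 0.3 × 68.2 = 20.46
Post-stratified estimate = 55.486 → 55.5%.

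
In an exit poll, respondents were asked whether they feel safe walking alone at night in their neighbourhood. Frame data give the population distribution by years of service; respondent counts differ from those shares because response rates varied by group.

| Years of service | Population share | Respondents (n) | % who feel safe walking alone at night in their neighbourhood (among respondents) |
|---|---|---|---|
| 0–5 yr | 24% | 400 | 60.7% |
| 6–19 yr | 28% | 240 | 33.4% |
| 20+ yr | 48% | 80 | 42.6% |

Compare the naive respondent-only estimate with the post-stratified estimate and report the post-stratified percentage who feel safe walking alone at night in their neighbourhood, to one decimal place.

44.4%

Without adjustment, the pooled respondent share is:
  (400/720)×60.7 + (240/720)×33.4 + (80/720)×42.6 = 49.5889%
Reweighting by population years of service shares:
  0.24×60.7 + 0.28×33.4 + 0.48×42.6 = 44.368%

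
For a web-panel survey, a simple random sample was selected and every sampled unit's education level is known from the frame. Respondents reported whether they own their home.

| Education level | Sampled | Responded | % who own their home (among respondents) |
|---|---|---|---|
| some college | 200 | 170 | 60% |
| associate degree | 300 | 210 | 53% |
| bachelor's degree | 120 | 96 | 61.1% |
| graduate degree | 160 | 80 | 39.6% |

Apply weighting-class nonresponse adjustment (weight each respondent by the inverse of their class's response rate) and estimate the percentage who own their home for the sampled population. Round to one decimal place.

Class response rates: some college 170/200 = 85%, associate degree 210/300 = 70%, bachelor's degree 96/120 = 80%, graduate degree 80/160 = 50%.
Each respondent's weight = sampled/responded in their class; summing within a class gives n_sampled, so:
  some college: 200 × 60 = 12,000
  associate degree: 300 × 53 = 15,900
  bachelor's degree: 120 × 61.1 = 7332
  graduate degree: 160 × 39.6 = 6336
Adjusted estimate = 41,568 / 780 = 53.2923 → 53.3%.

53.3%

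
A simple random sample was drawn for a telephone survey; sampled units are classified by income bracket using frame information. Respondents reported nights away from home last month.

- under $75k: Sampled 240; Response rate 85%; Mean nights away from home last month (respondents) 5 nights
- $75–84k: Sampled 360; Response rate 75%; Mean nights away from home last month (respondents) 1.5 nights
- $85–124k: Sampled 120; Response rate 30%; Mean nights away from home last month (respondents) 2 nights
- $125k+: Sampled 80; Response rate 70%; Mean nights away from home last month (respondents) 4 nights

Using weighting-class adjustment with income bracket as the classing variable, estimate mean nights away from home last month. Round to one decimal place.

Inverse-response-rate weighting restores each class to its sampled count, so class totals weight by n_sampled:
  under $75k: 240 × 5 = 1200
  $75–84k: 360 × 1.5 = 540
  $85–124k: 120 × 2 = 240
  $125k+: 80 × 4 = 320
Adjusted estimate = 2300 / 800 = 2.875 → 2.9.

2.9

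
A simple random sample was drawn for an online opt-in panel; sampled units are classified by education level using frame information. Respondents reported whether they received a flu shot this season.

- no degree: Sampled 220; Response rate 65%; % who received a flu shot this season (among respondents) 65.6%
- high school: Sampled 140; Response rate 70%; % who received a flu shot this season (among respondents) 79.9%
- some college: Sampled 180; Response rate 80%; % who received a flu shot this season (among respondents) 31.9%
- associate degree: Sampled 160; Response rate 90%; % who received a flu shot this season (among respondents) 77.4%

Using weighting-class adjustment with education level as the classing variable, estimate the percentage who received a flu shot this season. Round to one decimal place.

Weighting each respondent by the inverse class response rate inflates each class back to its sampled size, so the class weight is n_sampled:
  no degree: 220 × 65.6 = 14432
  high school: 140 × 79.9 = 11,186
  some college: 180 × 31.9 = 5742
  associate degree: 160 × 77.4 = 12,384
Adjusted estimate = 43,744 / 700 = 62.4914 → 62.5%.

62.5%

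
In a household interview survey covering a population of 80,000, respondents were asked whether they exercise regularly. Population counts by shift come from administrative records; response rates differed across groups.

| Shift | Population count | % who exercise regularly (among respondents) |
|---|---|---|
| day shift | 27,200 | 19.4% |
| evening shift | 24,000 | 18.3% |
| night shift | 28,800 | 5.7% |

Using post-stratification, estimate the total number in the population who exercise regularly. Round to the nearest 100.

Apply each group's respondent rate to its population count:
  day shift: 27,200 × 19.4% = 5276.8
  evening shift: 24,000 × 18.3% = 4392
  night shift: 28,800 × 5.7% = 1641.6
Estimated total = 11310.4 → 11,300.

11,300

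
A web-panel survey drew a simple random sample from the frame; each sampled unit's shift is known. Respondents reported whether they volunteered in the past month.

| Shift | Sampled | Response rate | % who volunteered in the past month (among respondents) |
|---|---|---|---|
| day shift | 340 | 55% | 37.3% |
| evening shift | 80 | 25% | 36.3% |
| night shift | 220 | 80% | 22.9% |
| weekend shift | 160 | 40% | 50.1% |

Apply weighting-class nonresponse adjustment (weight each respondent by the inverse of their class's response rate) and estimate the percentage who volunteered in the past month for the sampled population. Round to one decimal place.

Weighting each respondent by the inverse class response rate inflates each class back to its sampled size, so the class weight is n_sampled:
  day shift: 340 × 37.3 = 12682
  evening shift: 80 × 36.3 = 2904
  night shift: 220 × 22.9 = 5038
  weekend shift: 160 × 50.1 = 8016
Adjusted estimate = 28,640 / 800 = 35.8 → 35.8%.

35.8%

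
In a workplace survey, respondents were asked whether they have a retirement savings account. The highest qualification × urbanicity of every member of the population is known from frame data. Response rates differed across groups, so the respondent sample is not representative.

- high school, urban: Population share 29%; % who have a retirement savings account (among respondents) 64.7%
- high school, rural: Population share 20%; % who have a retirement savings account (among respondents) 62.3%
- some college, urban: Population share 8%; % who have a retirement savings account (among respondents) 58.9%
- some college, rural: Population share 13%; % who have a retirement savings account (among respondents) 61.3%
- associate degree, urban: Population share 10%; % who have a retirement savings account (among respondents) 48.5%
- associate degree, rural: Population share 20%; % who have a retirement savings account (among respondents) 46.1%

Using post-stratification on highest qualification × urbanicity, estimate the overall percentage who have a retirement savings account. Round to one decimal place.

58.0%

Post-stratification weights by population share, not respondent share:
  high school, urban: 0.29 × 64.7 = 18.763
  high school, rural: 0.2 × 62.3 = 12.46
  some college, urban: 0.08 × 58.9 = 4.712
  some college, rural: 0.13 × 61.3 = 7.969
  associate degree, urban: 0.1 × 48.5 = 4.85
  associate degree, rural: 0.2 × 46.1 = 9.22
Post-stratified estimate = 57.974 → 58.0%.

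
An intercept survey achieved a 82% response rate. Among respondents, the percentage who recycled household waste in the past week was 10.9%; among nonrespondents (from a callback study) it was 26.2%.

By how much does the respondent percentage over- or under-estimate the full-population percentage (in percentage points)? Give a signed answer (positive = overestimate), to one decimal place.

Nonresponse fraction = 1 − 0.82 = 0.18.
Bias = (nonresponse fraction) × (respondent percentage − nonrespondent percentage)
     = 0.18 × (10.9 − 26.2) = 0.18 × -15.3 = -2.754.

-2.8 percentage points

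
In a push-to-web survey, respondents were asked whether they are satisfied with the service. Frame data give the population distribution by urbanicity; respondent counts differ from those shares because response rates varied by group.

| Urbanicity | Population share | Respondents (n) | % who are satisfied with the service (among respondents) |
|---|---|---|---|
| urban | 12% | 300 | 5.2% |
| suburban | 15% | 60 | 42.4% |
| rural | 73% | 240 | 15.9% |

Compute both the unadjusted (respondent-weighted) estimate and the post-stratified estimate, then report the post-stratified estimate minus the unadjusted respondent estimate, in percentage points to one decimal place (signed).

+5.4 percentage points

Naive respondent-only estimate (weights = respondent counts):
  (300/600)×5.2 + (60/600)×42.4 + (240/600)×15.9 = 13.2%
Post-stratified estimate weights by population shares:
  0.12×5.2 + 0.15×42.4 + 0.73×15.9 = 18.591%
Difference = 18.591 − 13.2 = 5.391 pp.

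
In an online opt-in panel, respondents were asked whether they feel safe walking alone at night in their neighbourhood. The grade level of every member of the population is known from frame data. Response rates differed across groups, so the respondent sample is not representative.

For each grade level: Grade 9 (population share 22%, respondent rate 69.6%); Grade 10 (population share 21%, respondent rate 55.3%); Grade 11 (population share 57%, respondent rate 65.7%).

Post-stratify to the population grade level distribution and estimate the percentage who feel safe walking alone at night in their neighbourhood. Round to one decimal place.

Weight each group's respondent value by its population share:
  Grade 9: 0.22 × 69.6 = 15.312
  Grade 10: 0.21 × 55.3 = 11.613
  Grade 11: 0.57 × 65.7 = 37.449
Post-stratified estimate = 64.374 → 64.4%.

64.4%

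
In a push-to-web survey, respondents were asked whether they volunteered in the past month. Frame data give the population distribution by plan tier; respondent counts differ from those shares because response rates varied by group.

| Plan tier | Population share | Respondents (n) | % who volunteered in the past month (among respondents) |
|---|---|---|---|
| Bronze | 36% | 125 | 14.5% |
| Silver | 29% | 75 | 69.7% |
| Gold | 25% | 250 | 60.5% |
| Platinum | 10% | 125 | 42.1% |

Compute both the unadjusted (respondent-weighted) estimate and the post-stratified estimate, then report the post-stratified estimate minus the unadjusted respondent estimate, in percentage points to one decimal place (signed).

-2.9 percentage points

Without adjustment, the pooled respondent share is:
  (125/575)×14.5 + (75/575)×69.7 + (250/575)×60.5 + (125/575)×42.1 = 47.7%
Reweighting by population plan tier shares:
  0.36×14.5 + 0.29×69.7 + 0.25×60.5 + 0.1×42.1 = 44.768%
Difference = 44.768 − 47.7 = -2.932 pp.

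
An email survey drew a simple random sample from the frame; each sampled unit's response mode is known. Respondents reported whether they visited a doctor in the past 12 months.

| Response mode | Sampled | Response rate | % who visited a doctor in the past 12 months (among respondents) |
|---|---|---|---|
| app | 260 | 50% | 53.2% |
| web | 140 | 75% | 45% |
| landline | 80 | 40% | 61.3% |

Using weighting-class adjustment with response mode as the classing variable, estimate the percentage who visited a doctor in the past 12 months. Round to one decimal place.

52.2%

Weighting each respondent by the inverse class response rate inflates each class back to its sampled size, so the class weight is n_sampled:
  app: 260 × 53.2 = 13,832
  web: 140 × 45 = 6300
  landline: 80 × 61.3 = 4904
Adjusted estimate = 25,036 / 480 = 52.1583 → 52.2%.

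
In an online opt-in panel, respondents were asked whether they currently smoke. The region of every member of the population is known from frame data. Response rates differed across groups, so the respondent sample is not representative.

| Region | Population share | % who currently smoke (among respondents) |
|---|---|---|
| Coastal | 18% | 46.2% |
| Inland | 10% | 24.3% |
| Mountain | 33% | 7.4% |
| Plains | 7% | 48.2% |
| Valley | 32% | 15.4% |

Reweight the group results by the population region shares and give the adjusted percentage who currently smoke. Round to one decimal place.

Post-stratification weights by population share, not respondent share:
  Coastal: 0.18 × 46.2 = 8.316
  Inland: 0.1 × 24.3 = 2.43
  Mountain: 0.33 × 7.4 = 2.442
  Plains: 0.07 × 48.2 = 3.374
  Valley: 0.32 × 15.4 = 4.928
Post-stratified estimate = 21.49 → 21.5%.

21.5%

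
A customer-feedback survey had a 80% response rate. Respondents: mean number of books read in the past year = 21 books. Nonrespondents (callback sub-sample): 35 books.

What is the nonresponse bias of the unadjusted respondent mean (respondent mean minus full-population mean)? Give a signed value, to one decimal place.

Nonresponse fraction = 1 − 0.8 = 0.2.
Bias = (nonresponse fraction) × (respondent mean − nonrespondent mean)
     = 0.2 × (21 − 35) = 0.2 × -14 = -2.8.

-2.8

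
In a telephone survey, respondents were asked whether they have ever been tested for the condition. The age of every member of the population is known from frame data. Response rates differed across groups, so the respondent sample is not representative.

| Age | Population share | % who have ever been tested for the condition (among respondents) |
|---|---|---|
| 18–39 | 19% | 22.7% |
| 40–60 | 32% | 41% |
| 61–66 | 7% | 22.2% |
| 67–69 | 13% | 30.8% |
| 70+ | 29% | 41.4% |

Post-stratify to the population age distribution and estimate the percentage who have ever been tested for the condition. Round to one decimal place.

35.0%

Weight each group's respondent value by its population share:
  18–39: 0.19 × 22.7 = 4.313
  40–60: 0.32 × 41 = 13.12
  61–66: 0.07 × 22.2 = 1.554
  67–69: 0.13 × 30.8 = 4.004
  70+: 0.29 × 41.4 = 12.006
Post-stratified estimate = 34.997 → 35.0%.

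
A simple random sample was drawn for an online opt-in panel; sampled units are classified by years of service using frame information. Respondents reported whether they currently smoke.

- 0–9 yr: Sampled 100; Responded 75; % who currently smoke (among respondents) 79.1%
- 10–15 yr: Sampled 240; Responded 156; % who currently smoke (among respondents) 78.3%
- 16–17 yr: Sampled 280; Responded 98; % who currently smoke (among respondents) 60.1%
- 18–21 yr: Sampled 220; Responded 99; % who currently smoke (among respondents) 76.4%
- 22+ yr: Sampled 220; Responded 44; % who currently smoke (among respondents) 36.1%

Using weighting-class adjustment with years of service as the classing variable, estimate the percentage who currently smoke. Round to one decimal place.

Response rates by class: 0–9 yr 75/100 = 75%, 10–15 yr 156/240 = 65%, 16–17 yr 98/280 = 35%, 18–21 yr 99/220 = 45%, 22+ yr 44/220 = 20%.
Weighting each respondent by the inverse class response rate inflates each class back to its sampled size, so the class weight is n_sampled:
  0–9 yr: 100 × 79.1 = 7910
  10–15 yr: 240 × 78.3 = 18,792
  16–17 yr: 280 × 60.1 = 16,828
  18–21 yr: 220 × 76.4 = 16,808
  22+ yr: 220 × 36.1 = 7942
Adjusted estimate = 68,280 / 1,060 = 64.4151 → 64.4%.

64.4%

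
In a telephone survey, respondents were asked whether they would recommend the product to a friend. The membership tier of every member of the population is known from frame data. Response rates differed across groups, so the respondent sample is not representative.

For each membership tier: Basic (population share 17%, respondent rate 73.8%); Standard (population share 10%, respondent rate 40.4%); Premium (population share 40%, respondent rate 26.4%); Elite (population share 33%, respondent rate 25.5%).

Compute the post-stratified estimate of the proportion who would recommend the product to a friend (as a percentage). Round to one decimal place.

Each cell contributes population-share × respondent value:
  Basic: 0.17 × 73.8 = 12.546
  Standard: 0.1 × 40.4 = 4.04
  Premium: 0.4 × 26.4 = 10.56
  Elite: 0.33 × 25.5 = 8.415
Post-stratified estimate = 35.561 → 35.6%.

35.6%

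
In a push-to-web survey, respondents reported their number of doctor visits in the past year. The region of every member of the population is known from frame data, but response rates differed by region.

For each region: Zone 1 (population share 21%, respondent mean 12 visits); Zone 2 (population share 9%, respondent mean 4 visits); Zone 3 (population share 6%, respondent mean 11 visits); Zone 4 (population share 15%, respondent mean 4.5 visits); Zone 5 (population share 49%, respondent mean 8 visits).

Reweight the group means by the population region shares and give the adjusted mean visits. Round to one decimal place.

8.1

Reweight to the known region distribution:
  Zone 1: 0.21 × 12 = 2.52
  Zone 2: 0.09 × 4 = 0.36
  Zone 3: 0.06 × 11 = 0.66
  Zone 4: 0.15 × 4.5 = 0.675
  Zone 5: 0.49 × 8 = 3.92
Post-stratified estimate = 8.135 → 8.1.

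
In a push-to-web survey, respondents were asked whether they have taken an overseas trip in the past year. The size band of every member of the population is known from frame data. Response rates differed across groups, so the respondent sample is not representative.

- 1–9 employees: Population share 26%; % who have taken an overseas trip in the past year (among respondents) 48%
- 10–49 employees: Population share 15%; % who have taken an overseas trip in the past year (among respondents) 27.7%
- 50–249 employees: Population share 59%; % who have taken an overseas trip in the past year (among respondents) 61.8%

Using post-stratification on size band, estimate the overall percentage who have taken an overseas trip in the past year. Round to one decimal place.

Reweight to the known size band distribution:
  1–9 employees: 0.26 × 48 = 12.48
  10–49 employees: 0.15 × 27.7 = 4.155
  50–249 employees: 0.59 × 61.8 = 36.462
Post-stratified estimate = 53.097 → 53.1%.

53.1%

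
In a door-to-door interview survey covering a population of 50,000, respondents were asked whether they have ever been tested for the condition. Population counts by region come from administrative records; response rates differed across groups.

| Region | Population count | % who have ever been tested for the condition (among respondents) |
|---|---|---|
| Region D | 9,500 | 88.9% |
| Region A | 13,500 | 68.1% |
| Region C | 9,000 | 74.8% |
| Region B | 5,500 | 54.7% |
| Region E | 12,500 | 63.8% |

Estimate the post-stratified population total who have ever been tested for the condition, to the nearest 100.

35,400

Each cell contributes its population count × the respondent rate:
  Region D: 9,500 × 88.9% = 8445.5
  Region A: 13,500 × 68.1% = 9193.5
  Region C: 9,000 × 74.8% = 6732
  Region B: 5,500 × 54.7% = 3008.5
  Region E: 12,500 × 63.8% = 7975
Estimated total = 35354.5 → 35,400.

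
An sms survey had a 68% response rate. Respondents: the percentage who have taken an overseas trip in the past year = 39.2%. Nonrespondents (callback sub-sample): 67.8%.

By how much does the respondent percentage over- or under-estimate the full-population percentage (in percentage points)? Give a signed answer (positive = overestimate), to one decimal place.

-9.2 percentage points

Nonresponse fraction = 1 − 0.68 = 0.32.
Bias = (nonresponse fraction) × (respondent percentage − nonrespondent percentage)
     = 0.32 × (39.2 − 67.8) = 0.32 × -28.6 = -9.152.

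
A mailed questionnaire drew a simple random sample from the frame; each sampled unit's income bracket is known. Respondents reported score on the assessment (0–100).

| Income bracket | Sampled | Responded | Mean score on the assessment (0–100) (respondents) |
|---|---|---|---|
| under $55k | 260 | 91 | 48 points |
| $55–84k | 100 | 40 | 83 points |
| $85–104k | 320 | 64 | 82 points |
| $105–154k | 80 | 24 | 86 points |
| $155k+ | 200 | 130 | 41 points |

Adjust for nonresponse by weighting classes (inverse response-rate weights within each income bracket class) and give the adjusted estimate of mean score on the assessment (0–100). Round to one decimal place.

64.7

Response rates by class: under $55k 91/260 = 35%, $55–84k 40/100 = 40%, $85–104k 64/320 = 20%, $105–154k 24/80 = 30%, $155k+ 130/200 = 65%.
Inverse-response-rate weighting restores each class to its sampled count, so class totals weight by n_sampled:
  under $55k: 260 × 48 = 12,480
  $55–84k: 100 × 83 = 8300
  $85–104k: 320 × 82 = 26,240
  $105–154k: 80 × 86 = 6880
  $155k+: 200 × 41 = 8200
Adjusted estimate = 62,100 / 960 = 64.6875 → 64.7.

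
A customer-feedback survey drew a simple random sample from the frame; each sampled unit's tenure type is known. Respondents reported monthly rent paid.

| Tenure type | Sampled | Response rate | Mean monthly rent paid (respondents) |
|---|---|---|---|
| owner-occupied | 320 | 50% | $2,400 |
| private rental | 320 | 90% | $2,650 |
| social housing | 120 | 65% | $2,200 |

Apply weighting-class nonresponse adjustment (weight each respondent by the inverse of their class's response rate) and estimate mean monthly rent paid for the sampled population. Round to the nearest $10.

Inverse-response-rate weighting restores each class to its sampled count, so class totals weight by n_sampled:
  owner-occupied: 320 × 2400 = 768,000
  private rental: 320 × 2650 = 848,000
  social housing: 120 × 2200 = 264,000
Adjusted estimate = 1,880,000 / 760 = 2473.68 → $2,470.

$2,470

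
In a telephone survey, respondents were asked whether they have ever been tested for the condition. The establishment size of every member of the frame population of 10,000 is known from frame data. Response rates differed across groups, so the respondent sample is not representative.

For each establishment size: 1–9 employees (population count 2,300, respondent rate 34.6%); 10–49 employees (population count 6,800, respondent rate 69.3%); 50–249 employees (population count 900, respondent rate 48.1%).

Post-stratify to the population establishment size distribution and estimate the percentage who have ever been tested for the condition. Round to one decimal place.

Weight each group's respondent value by its population share:
  1–9 employees: (2,300/10,000) × 34.6 = 7.958
  10–49 employees: (6,800/10,000) × 69.3 = 47.124
  50–249 employees: (900/10,000) × 48.1 = 4.329
Post-stratified estimate = 59.411 → 59.4%.

59.4%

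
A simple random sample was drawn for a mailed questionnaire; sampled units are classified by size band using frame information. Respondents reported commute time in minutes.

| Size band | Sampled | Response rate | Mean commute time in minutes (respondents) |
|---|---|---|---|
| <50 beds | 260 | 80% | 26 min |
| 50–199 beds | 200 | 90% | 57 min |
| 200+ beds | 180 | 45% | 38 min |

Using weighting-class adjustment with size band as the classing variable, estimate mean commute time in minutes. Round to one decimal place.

Inverse-response-rate weighting restores each class to its sampled count, so class totals weight by n_sampled:
  <50 beds: 260 × 26 = 6760
  50–199 beds: 200 × 57 = 11,400
  200+ beds: 180 × 38 = 6840
Adjusted estimate = 25,000 / 640 = 39.0625 → 39.1.

39.1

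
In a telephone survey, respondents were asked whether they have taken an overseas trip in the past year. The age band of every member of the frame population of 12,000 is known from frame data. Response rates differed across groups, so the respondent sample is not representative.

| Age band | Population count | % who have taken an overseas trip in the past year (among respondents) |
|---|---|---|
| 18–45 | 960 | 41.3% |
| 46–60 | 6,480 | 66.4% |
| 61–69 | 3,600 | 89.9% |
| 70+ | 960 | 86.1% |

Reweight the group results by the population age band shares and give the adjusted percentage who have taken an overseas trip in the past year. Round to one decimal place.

73.0%

Weight each group's respondent value by its population share:
  18–45: (960/12,000) × 41.3 = 3.304
  46–60: (6,480/12,000) × 66.4 = 35.856
  61–69: (3,600/12,000) × 89.9 = 26.97
  70+: (960/12,000) × 86.1 = 6.888
Post-stratified estimate = 73.018 → 73.0%.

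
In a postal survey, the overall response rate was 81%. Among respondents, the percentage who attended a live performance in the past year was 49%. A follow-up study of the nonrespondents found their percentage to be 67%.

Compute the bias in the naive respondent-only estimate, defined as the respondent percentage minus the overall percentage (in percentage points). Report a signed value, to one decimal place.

Nonresponse fraction = 1 − 0.81 = 0.19.
Bias = (nonresponse fraction) × (respondent percentage − nonrespondent percentage)
     = 0.19 × (49 − 67) = 0.19 × -18 = -3.42.

-3.4 percentage points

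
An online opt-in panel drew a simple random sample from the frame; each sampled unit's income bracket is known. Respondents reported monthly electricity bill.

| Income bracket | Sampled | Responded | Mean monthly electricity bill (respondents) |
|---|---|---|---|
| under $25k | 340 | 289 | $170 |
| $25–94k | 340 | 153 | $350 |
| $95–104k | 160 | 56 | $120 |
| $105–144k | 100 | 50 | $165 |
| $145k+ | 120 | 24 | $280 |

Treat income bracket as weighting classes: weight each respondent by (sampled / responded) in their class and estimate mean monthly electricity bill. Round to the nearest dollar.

$232

Response rates by class: under $25k 289/340 = 85%, $25–94k 153/340 = 45%, $95–104k 56/160 = 35%, $105–144k 50/100 = 50%, $145k+ 24/120 = 20%.
Inverse-response-rate weighting restores each class to its sampled count, so class totals weight by n_sampled:
  under $25k: 340 × 170 = 57,800
  $25–94k: 340 × 350 = 119,000
  $95–104k: 160 × 120 = 19,200
  $105–144k: 100 × 165 = 16,500
  $145k+: 120 × 280 = 33,600
Adjusted estimate = 246,100 / 1,060 = 232.17 → $232.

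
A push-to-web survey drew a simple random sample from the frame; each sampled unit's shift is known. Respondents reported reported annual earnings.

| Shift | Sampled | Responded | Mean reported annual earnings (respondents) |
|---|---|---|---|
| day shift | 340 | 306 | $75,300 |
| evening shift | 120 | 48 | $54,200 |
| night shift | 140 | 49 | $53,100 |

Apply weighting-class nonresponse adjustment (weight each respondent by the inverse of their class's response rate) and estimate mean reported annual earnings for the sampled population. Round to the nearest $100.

$65,900

Class response rates: day shift 306/340 = 90%, evening shift 48/120 = 40%, night shift 49/140 = 35%.
Inverse-response-rate weighting restores each class to its sampled count, so class totals weight by n_sampled:
  day shift: 340 × 75,300 = 25,602,000
  evening shift: 120 × 54,200 = 6,504,000
  night shift: 140 × 53,100 = 7,434,000
Adjusted estimate = 39,540,000 / 600 = 65,900 → $65,900.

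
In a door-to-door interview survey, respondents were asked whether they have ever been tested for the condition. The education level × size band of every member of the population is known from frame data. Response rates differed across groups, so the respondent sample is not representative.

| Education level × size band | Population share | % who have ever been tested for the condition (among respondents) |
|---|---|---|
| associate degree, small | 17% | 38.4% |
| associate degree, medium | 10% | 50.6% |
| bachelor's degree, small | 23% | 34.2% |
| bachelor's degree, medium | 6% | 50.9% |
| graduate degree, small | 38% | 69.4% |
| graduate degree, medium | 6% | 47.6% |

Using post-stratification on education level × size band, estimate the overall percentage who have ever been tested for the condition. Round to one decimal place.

Weight each group's respondent value by its population share:
  associate degree, small: 0.17 × 38.4 = 6.528
  associate degree, medium: 0.1 × 50.6 = 5.06
  bachelor's degree, small: 0.23 × 34.2 = 7.866
  bachelor's degree, medium: 0.06 × 50.9 = 3.054
  graduate degree, small: 0.38 × 69.4 = 26.372
  graduate degree, medium: 0.06 × 47.6 = 2.856
Post-stratified estimate = 51.736 → 51.7%.

51.7%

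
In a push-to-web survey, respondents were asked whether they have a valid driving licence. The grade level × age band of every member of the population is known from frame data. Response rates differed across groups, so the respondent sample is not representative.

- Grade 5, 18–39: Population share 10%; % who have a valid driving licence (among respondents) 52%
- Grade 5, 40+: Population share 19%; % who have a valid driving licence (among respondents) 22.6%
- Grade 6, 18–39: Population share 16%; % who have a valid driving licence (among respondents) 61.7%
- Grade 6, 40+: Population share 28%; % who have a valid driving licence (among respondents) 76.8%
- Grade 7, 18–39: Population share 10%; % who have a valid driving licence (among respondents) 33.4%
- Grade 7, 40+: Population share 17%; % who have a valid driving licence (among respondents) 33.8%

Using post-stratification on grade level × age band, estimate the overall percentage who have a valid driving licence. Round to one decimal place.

50.0%

Weight each group's respondent value by its population share:
  Grade 5, 18–39: 0.1 × 52 = 5.2
  Grade 5, 40+: 0.19 × 22.6 = 4.294
  Grade 6, 18–39: 0.16 × 61.7 = 9.872
  Grade 6, 40+: 0.28 × 76.8 = 21.504
  Grade 7, 18–39: 0.1 × 33.4 = 3.34
  Grade 7, 40+: 0.17 × 33.8 = 5.746
Post-stratified estimate = 49.956 → 50.0%.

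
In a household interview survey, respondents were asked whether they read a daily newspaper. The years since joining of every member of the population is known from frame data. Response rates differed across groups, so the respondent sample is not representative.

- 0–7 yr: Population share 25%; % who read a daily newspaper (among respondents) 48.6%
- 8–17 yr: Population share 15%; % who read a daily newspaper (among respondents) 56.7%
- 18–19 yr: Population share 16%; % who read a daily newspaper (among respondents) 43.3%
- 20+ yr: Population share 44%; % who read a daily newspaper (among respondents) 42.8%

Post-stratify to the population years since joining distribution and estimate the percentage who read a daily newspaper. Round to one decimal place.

46.4%

Each cell contributes population-share × respondent value:
  0–7 yr: 0.25 × 48.6 = 12.15
  8–17 yr: 0.15 × 56.7 = 8.505
  18–19 yr: 0.16 × 43.3 = 6.928
  20+ yr: 0.44 × 42.8 = 18.832
Post-stratified estimate = 46.415 → 46.4%.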